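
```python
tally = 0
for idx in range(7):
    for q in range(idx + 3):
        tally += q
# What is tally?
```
Trace:
  tally=0
  tally=0, idx=0, q=0
  tally=1, idx=0, q=1
  tally=3, idx=0, q=2
  tally=3, idx=1, q=0
  tally=4, idx=1, q=1
  tally=6, idx=1, q=2
  tally=9, idx=1, q=3
  tally=9, idx=2, q=0
  tally=10, idx=2, q=1
  tally=12, idx=2, q=2
  tally=15, idx=2, q=3
  tally=19, idx=2, q=4
  tally=19, idx=3, q=0
  tally=20, idx=3, q=1
  tally=22, idx=3, q=2
  tally=25, idx=3, q=3
  tally=29, idx=3, q=4
  tally=34, idx=3, q=5
  tally=34, idx=4, q=0
  tally=35, idx=4, q=1
  tally=37, idx=4, q=2
  tally=40, idx=4, q=3
  tally=44, idx=4, q=4
  tally=49, idx=4, q=5
  tally=55, idx=4, q=6
  tally=55, idx=5, q=0
  tally=56, idx=5, q=1
  tally=58, idx=5, q=2
  tally=61, idx=5, q=3
  tally=65, idx=5, q=4
  tally=70, idx=5, q=5
  tally=76, idx=5, q=6
  tally=83, idx=5, q=7
  tally=83, idx=6, q=0
  tally=84, idx=6, q=1
  tally=86, idx=6, q=2
  tally=89, idx=6, q=3
  tally=93, idx=6, q=4
  tally=98, idx=6, q=5
  tally=104, idx=6, q=6
  tally=111, idx=6, q=7
  tally=119, idx=6, q=8

Final answer: 119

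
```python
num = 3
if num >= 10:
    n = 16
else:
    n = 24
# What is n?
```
Trace:
  num=3
  num=3, n=24

Final answer: 24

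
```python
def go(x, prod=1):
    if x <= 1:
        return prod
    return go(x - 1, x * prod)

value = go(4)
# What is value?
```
Call trace:
go(x=4, prod=1)
  go(x=3, prod=4)
    go(x=2, prod=12)
      go(x=1, prod=24)
      -> return 24
    -> return 24
  -> return 24
-> return 24

Final answer: 24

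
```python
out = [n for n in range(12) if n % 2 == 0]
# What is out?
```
Trace:
  n=0
  n=1
  n=2
  n=3
  n=4
  n=5
  n=6
  n=7
  n=8
  n=9
  n=10
  n=11
  out=[0, 2, 4, 6, 8, 10]

Final answer: [0, 2, 4, 6, 8, 10]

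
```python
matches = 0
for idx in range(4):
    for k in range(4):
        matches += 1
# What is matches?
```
Trace:
  matches=0
  matches=1, idx=0, k=0
  matches=2, idx=0, k=1
  matches=3, idx=0, k=2
  matches=4, idx=0, k=3
  matches=5, idx=1, k=0
  matches=6, idx=1, k=1
  matches=7, idx=1, k=2
  matches=8, idx=1, k=3
  matches=9, idx=2, k=0
  matches=10, idx=2, k=1
  matches=11, idx=2, k=2
  matches=12, idx=2, k=3
  matches=13, idx=3, k=0
  matches=14, idx=3, k=1
  matches=15, idx=3, k=2
  matches=16, idx=3, k=3

Final answer: 16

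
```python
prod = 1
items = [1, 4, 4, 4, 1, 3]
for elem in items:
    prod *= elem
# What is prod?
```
Trace:
  prod=1
  prod=1, elem=1
  prod=4, elem=4
  prod=16, elem=4
  prod=64, elem=4
  prod=64, elem=1
  prod=192, elem=3

Final answer: 192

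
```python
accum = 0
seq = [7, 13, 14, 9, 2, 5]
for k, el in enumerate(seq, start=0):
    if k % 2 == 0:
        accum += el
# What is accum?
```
Trace:
  accum=0
  accum=7, k=0, el=7
  accum=7, k=1, el=13
  accum=21, k=2, el=14
  accum=21, k=3, el=9
  accum=23, k=4, el=2
  accum=23, k=5, el=5

Final answer: 23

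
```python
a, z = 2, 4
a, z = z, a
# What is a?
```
Trace:
  a=2, z=4
  a=4, z=2

Final answer: 4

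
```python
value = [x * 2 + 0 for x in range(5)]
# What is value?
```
Trace:
  x=0
  x=1
  x=2
  x=3
  x=4
  value=[0, 2, 4, 6, 8]

Final answer: [0, 2, 4, 6, 8]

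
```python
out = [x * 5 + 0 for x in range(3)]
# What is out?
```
Trace:
  x=0
  x=1
  x=2
  out=[0, 5, 10]

Final answer: [0, 5, 10]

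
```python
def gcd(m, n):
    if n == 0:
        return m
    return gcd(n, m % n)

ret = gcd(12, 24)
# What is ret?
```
Call trace:
gcd(m=12, n=24)
  gcd(m=24, n=12)
    gcd(m=12, n=0)
    -> return 12
  -> return 12
-> return 12

Final answer: 12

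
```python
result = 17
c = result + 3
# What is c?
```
Trace:
  result=17
  result=17, c=20

Final answer: 20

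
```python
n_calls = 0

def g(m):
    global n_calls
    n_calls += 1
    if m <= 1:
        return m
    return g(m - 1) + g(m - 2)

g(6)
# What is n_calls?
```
Call trace (a repeated sub-call is expanded the first time; later identical calls just restate its return value):
g(m=6)
  g(m=5)
    g(m=4)
      g(m=3)
        g(m=2)
          g(m=1)
          -> return 1
          g(m=0)
          -> return 0
        -> return 1
        g(m=1)
        -> return 1
      -> return 2
      g(m=2) -> return 1  (same call as traced above)
    -> return 3
    g(m=3) -> return 2  (same call as traced above)
  -> return 5
  g(m=4) -> return 3  (same call as traced above)
-> return 8

n_calls is incremented once per call, so count the calls in each subtree. Let C(m) = number of calls made by g(m).
C(0) = C(1) = 1 (base case, no recursion); C(m) = 1 + C(m - 1) + C(m - 2) otherwise.
C(2) = 1 + C(1) + C(0) = 1 + 1 + 1 = 3
C(3) = 1 + C(2) + C(1) = 1 + 3 + 1 = 5
C(4) = 1 + C(3) + C(2) = 1 + 5 + 3 = 9
C(5) = 1 + C(4) + C(3) = 1 + 9 + 5 = 15
C(6) = 1 + C(5) + C(4) = 1 + 15 + 9 = 25
n_calls = C(6) = 25

Final answer: 25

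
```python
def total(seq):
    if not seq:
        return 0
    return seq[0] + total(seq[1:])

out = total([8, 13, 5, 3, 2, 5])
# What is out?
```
Call trace:
total(seq=[8, 13, 5, 3, 2, 5])
  total(seq=[13, 5, 3, 2, 5])
    total(seq=[5, 3, 2, 5])
      total(seq=[3, 2, 5])
        total(seq=[2, 5])
          total(seq=[5])
            total(seq=[])
            -> return 0
          -> return 5
        -> return 7
      -> return 10
    -> return 15
  -> return 28
-> return 36

Final answer: 36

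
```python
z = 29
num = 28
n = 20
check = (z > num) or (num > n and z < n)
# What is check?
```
Trace:
  z=29
  z=29, num=28
  z=29, num=28, n=20
  z=29, num=28, n=20, check=True

Final answer: True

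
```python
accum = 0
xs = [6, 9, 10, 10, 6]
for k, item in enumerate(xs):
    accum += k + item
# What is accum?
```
Trace:
  accum=0
  accum=6, k=0, item=6
  accum=16, k=1, item=9
  accum=28, k=2, item=10
  accum=41, k=3, item=10
  accum=51, k=4, item=6

Final answer: 51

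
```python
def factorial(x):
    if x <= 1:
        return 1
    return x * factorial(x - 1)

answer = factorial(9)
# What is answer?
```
Call trace:
factorial(x=9)
  factorial(x=8)
    factorial(x=7)
      factorial(x=6)
        factorial(x=5)
          factorial(x=4)
            factorial(x=3)
              factorial(x=2)
                factorial(x=1)
                -> return 1
              -> return 2
            -> return 6
          -> return 24
        -> return 120
      -> return 720
    -> return 5040
  -> return 40320
-> return 362880

Final answer: 362880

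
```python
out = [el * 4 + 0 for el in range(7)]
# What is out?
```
Trace:
  el=0
  el=1
  el=2
  el=3
  el=4
  el=5
  el=6
  out=[0, 4, 8, 12, 16, 20, 24]

Final answer: [0, 4, 8, 12, 16, 20, 24]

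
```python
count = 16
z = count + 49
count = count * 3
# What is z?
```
Trace:
  count=16
  count=16, z=65
  count=48, z=65

Final answer: 65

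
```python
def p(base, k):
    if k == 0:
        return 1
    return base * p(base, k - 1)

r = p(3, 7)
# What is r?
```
Call trace:
p(base=3, k=7)
  p(base=3, k=6)
    p(base=3, k=5)
      p(base=3, k=4)
        p(base=3, k=3)
          p(base=3, k=2)
            p(base=3, k=1)
              p(base=3, k=0)
              -> return 1
            -> return 3
          -> return 9
        -> return 27
      -> return 81
    -> return 243
  -> return 729
-> return 2187

Final answer: 2187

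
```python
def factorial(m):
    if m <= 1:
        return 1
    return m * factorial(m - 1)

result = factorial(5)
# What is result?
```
Call trace:
factorial(m=5)
  factorial(m=4)
    factorial(m=3)
      factorial(m=2)
        factorial(m=1)
        -> return 1
      -> return 2
    -> return 6
  -> return 24
-> return 120

Final answer: 120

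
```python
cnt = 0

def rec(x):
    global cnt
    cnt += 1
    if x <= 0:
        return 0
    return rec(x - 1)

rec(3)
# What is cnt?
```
Call trace:
rec(x=3)
  rec(x=2)
    rec(x=1)
      rec(x=0)
      -> return 0
    -> return 0
  -> return 0
-> return 0

cnt is incremented once per call. rec is entered once for each x = 3, 2, 1, 0 (the x <= 0 call returns without recursing), i.e. 3 + 1 calls.
cnt = 4

Final answer: 4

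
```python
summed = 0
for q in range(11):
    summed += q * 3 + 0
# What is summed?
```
Trace:
  summed=0
  summed=0, q=0
  summed=3, q=1
  summed=9, q=2
  summed=18, q=3
  summed=30, q=4
  summed=45, q=5
  summed=63, q=6
  summed=84, q=7
  summed=108, q=8
  summed=135, q=9
  summed=165, q=10

Final answer: 165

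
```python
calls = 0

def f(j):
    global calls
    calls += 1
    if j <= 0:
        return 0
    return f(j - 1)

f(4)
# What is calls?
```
Call trace:
f(j=4)
  f(j=3)
    f(j=2)
      f(j=1)
        f(j=0)
        -> return 0
      -> return 0
    -> return 0
  -> return 0
-> return 0

calls is incremented once per call. f is entered once for each j = 4, 3, 2, 1, 0 (the j <= 0 call returns without recursing), i.e. 4 + 1 calls.
calls = 5

Final answer: 5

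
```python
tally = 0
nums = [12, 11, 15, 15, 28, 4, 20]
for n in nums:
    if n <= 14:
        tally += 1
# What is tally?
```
Trace:
  tally=0
  tally=1, n=12
  tally=2, n=11
  tally=2, n=15
  tally=2, n=15
  tally=2, n=28
  tally=3, n=4
  tally=3, n=20

Final answer: 3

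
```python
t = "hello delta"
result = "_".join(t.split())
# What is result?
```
Trace:
  t='hello delta'
  t='hello delta', result='hello_delta'

Final answer: 'hello_delta'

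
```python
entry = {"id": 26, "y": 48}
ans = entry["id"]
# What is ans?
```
Trace:
  entry={'id': 26, 'y': 48}
  entry={'id': 26, 'y': 48}, ans=26

Final answer: 26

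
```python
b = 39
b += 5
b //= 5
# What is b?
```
Trace:
  b=39
  b=44
  b=8

Final answer: 8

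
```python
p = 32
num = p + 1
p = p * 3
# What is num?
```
Trace:
  p=32
  p=32, num=33
  p=96, num=33

Final answer: 33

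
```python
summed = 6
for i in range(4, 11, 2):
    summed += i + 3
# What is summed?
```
Trace:
  summed=6
  summed=13, i=4
  summed=22, i=6
  summed=33, i=8
  summed=46, i=10

Final answer: 46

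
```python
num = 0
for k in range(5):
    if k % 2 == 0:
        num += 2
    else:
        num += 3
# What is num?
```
Trace:
  num=0
  num=2, k=0
  num=5, k=1
  num=7, k=2
  num=10, k=3
  num=12, k=4

Final answer: 12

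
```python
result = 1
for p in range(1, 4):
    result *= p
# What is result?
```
Trace:
  result=1
  result=1, p=1
  result=2, p=2
  result=6, p=3

Final answer: 6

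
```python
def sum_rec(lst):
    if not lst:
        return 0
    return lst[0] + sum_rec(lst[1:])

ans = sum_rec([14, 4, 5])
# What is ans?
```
Call trace:
sum_rec(lst=[14, 4, 5])
  sum_rec(lst=[4, 5])
    sum_rec(lst=[5])
      sum_rec(lst=[])
      -> return 0
    -> return 5
  -> return 9
-> return 23

Final answer: 23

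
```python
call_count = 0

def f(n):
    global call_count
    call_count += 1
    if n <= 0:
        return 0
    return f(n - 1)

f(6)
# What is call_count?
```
Call trace:
f(n=6)
  f(n=5)
    f(n=4)
      f(n=3)
        f(n=2)
          f(n=1)
            f(n=0)
            -> return 0
          -> return 0
        -> return 0
      -> return 0
    -> return 0
  -> return 0
-> return 0

call_count is incremented once per call. f is entered once for each n = 6, 5, 4, 3, 2, 1, 0 (the n <= 0 call returns without recursing), i.e. 6 + 1 calls.
call_count = 7

Final answer: 7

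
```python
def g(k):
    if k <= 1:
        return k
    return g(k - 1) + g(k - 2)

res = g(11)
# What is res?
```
Call trace (a repeated sub-call is expanded the first time; later identical calls just restate its return value):
g(k=11)
  g(k=10)
    g(k=9)
      g(k=8)
        g(k=7)
          g(k=6)
            g(k=5)
              g(k=4)
                g(k=3)
                  g(k=2)
                    g(k=1)
                    -> return 1
                    g(k=0)
                    -> return 0
                  -> return 1
                  g(k=1)
                  -> return 1
                -> return 2
                g(k=2) -> return 1  (same call as traced above)
              -> return 3
              g(k=3) -> return 2  (same call as traced above)
            -> return 5
            g(k=4) -> return 3  (same call as traced above)
          -> return 8
          g(k=5) -> return 5  (same call as traced above)
        -> return 13
        g(k=6) -> return 8  (same call as traced above)
      -> return 21
      g(k=7) -> return 13  (same call as traced above)
    -> return 34
    g(k=8) -> return 21  (same call as traced above)
  -> return 55
  g(k=9) -> return 34  (same call as traced above)
-> return 89

Final answer: 89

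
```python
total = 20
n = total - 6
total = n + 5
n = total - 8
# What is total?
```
Trace:
  total=20
  total=20, n=14
  total=19, n=14
  total=19, n=11

Final answer: 19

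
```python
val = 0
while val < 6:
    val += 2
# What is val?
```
Trace:
  val=0
  val=2
  val=4
  val=6

Final answer: 6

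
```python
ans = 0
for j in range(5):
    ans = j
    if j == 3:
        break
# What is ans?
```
Trace:
  ans=0
  ans=0, j=0
  ans=1, j=1
  ans=2, j=2
  ans=3, j=3

Final answer: 3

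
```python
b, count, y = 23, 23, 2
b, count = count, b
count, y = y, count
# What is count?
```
Trace:
  b=23, count=23, y=2
  b=23, count=23, y=2
  b=23, count=2, y=23

Final answer: 2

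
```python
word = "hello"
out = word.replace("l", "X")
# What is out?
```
Trace:
  word='hello'
  word='hello', out='heXXo'

Final answer: 'heXXo'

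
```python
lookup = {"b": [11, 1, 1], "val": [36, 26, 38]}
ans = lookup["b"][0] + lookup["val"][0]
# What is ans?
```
Trace:
  lookup={'b': [11, 1, 1], 'val': [36, 26, 38]}
  lookup={'b': [11, 1, 1], 'val': [36, 26, 38]}, ans=47

Final answer: 47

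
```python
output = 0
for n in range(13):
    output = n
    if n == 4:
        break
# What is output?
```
Trace:
  output=0
  output=0, n=0
  output=1, n=1
  output=2, n=2
  output=3, n=3
  output=4, n=4

Final answer: 4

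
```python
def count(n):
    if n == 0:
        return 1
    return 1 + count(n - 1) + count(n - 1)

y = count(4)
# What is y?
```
Call trace (a repeated sub-call is expanded the first time; later identical calls just restate its return value):
count(n=4)
  count(n=3)
    count(n=2)
      count(n=1)
        count(n=0)
        -> return 1
        count(n=0)
        -> return 1
      -> return 3
      count(n=1) -> return 3  (same call as traced above)
    -> return 7
    count(n=2) -> return 7  (same call as traced above)
  -> return 15
  count(n=3) -> return 15  (same call as traced above)
-> return 31

Final answer: 31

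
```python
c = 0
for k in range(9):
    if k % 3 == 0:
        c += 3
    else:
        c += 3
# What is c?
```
Trace:
  c=0
  c=3, k=0
  c=6, k=1
  c=9, k=2
  c=12, k=3
  c=15, k=4
  c=18, k=5
  c=21, k=6
  c=24, k=7
  c=27, k=8

Final answer: 27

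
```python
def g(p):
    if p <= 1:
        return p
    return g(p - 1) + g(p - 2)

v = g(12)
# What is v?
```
Call trace (a repeated sub-call is expanded the first time; later identical calls just restate its return value):
g(p=12)
  g(p=11)
    g(p=10)
      g(p=9)
        g(p=8)
          g(p=7)
            g(p=6)
              g(p=5)
                g(p=4)
                  g(p=3)
                    g(p=2)
                      g(p=1)
                      -> return 1
                      g(p=0)
                      -> return 0
                    -> return 1
                    g(p=1)
                    -> return 1
                  -> return 2
                  g(p=2) -> return 1  (same call as traced above)
                -> return 3
                g(p=3) -> return 2  (same call as traced above)
              -> return 5
              g(p=4) -> return 3  (same call as traced above)
            -> return 8
            g(p=5) -> return 5  (same call as traced above)
          -> return 13
          g(p=6) -> return 8  (same call as traced above)
        -> return 21
        g(p=7) -> return 13  (same call as traced above)
      -> return 34
      g(p=8) -> return 21  (same call as traced above)
    -> return 55
    g(p=9) -> return 34  (same call as traced above)
  -> return 89
  g(p=10) -> return 55  (same call as traced above)
-> return 144

Final answer: 144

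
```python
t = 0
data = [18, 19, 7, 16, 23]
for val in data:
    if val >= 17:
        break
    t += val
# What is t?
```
Trace:
  t=0
  t=0, val=18

Final answer: 0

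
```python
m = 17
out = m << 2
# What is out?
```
Trace:
  m=17
  m=17, out=68

Final answer: 68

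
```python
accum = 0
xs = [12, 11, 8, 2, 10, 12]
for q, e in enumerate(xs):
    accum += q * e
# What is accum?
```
Trace:
  accum=0
  accum=0, q=0, e=12
  accum=11, q=1, e=11
  accum=27, q=2, e=8
  accum=33, q=3, e=2
  accum=73, q=4, e=10
  accum=133, q=5, e=12

Final answer: 133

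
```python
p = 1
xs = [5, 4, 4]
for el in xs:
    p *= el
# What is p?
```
Trace:
  p=1
  p=5, el=5
  p=20, el=4
  p=80, el=4

Final answer: 80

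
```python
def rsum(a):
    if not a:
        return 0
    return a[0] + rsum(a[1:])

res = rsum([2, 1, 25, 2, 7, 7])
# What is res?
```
Call trace:
rsum(a=[2, 1, 25, 2, 7, 7])
  rsum(a=[1, 25, 2, 7, 7])
    rsum(a=[25, 2, 7, 7])
      rsum(a=[2, 7, 7])
        rsum(a=[7, 7])
          rsum(a=[7])
            rsum(a=[])
            -> return 0
          -> return 7
        -> return 14
      -> return 16
    -> return 41
  -> return 42
-> return 44

Final answer: 44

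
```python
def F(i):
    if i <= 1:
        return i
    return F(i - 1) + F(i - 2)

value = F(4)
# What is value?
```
Call trace (a repeated sub-call is expanded the first time; later identical calls just restate its return value):
F(i=4)
  F(i=3)
    F(i=2)
      F(i=1)
      -> return 1
      F(i=0)
      -> return 0
    -> return 1
    F(i=1)
    -> return 1
  -> return 2
  F(i=2) -> return 1  (same call as traced above)
-> return 3

Final answer: 3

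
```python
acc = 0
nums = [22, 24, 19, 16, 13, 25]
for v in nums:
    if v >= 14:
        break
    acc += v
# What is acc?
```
Trace:
  acc=0
  acc=0, v=22

Final answer: 0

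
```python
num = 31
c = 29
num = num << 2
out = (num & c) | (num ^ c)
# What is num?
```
Trace:
  num=31
  num=31, c=29
  num=124, c=29
  num=124, c=29, out=125

Final answer: 124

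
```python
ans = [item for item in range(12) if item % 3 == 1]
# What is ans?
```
Trace:
  item=0
  item=1
  item=2
  item=3
  item=4
  item=5
  item=6
  item=7
  item=8
  item=9
  item=10
  item=11
  ans=[1, 4, 7, 10]

Final answer: [1, 4, 7, 10]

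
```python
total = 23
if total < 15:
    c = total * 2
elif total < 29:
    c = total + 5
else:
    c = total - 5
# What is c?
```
Trace:
  total=23
  total=23, c=28

Final answer: 28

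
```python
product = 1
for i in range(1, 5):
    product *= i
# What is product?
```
Trace:
  product=1
  product=1, i=1
  product=2, i=2
  product=6, i=3
  product=24, i=4

Final answer: 24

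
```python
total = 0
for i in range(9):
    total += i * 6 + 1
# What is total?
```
Trace:
  total=0
  total=1, i=0
  total=8, i=1
  total=21, i=2
  total=40, i=3
  total=65, i=4
  total=96, i=5
  total=133, i=6
  total=176, i=7
  total=225, i=8

Final answer: 225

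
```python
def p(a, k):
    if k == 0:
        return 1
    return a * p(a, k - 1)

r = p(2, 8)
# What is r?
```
Call trace:
p(a=2, k=8)
  p(a=2, k=7)
    p(a=2, k=6)
      p(a=2, k=5)
        p(a=2, k=4)
          p(a=2, k=3)
            p(a=2, k=2)
              p(a=2, k=1)
                p(a=2, k=0)
                -> return 1
              -> return 2
            -> return 4
          -> return 8
        -> return 16
      -> return 32
    -> return 64
  -> return 128
-> return 256

Final answer: 256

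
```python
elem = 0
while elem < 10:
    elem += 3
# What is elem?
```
Trace:
  elem=0
  elem=3
  elem=6
  elem=9
  elem=12

Final answer: 12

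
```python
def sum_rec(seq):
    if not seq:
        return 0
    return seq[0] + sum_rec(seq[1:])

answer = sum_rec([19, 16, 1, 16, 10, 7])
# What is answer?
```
Call trace:
sum_rec(seq=[19, 16, 1, 16, 10, 7])
  sum_rec(seq=[16, 1, 16, 10, 7])
    sum_rec(seq=[1, 16, 10, 7])
      sum_rec(seq=[16, 10, 7])
        sum_rec(seq=[10, 7])
          sum_rec(seq=[7])
            sum_rec(seq=[])
            -> return 0
          -> return 7
        -> return 17
      -> return 33
    -> return 34
  -> return 50
-> return 69

Final answer: 69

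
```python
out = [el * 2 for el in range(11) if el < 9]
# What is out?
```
Trace:
  el=0
  el=1
  el=2
  el=3
  el=4
  el=5
  el=6
  el=7
  el=8
  el=9
  el=10
  out=[0, 2, 4, 6, 8, 10, 12, 14, 16]

Final answer: [0, 2, 4, 6, 8, 10, 12, 14, 16]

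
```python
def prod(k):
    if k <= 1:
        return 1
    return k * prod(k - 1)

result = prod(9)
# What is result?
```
Call trace:
prod(k=9)
  prod(k=8)
    prod(k=7)
      prod(k=6)
        prod(k=5)
          prod(k=4)
            prod(k=3)
              prod(k=2)
                prod(k=1)
                -> return 1
              -> return 2
            -> return 6
          -> return 24
        -> return 120
      -> return 720
    -> return 5040
  -> return 40320
-> return 362880

Final answer: 362880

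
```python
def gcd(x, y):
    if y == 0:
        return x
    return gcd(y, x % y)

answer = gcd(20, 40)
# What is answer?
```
Call trace:
gcd(x=20, y=40)
  gcd(x=40, y=20)
    gcd(x=20, y=0)
    -> return 20
  -> return 20
-> return 20

Final answer: 20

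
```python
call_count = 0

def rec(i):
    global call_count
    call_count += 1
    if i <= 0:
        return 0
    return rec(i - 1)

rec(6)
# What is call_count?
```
Call trace:
rec(i=6)
  rec(i=5)
    rec(i=4)
      rec(i=3)
        rec(i=2)
          rec(i=1)
            rec(i=0)
            -> return 0
          -> return 0
        -> return 0
      -> return 0
    -> return 0
  -> return 0
-> return 0

call_count is incremented once per call. rec is entered once for each i = 6, 5, 4, 3, 2, 1, 0 (the i <= 0 call returns without recursing), i.e. 6 + 1 calls.
call_count = 7

Final answer: 7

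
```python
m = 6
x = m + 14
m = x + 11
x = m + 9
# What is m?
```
Trace:
  m=6
  m=6, x=20
  m=31, x=20
  m=31, x=40

Final answer: 31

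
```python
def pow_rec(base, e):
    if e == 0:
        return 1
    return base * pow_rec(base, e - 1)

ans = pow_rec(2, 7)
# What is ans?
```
Call trace:
pow_rec(base=2, e=7)
  pow_rec(base=2, e=6)
    pow_rec(base=2, e=5)
      pow_rec(base=2, e=4)
        pow_rec(base=2, e=3)
          pow_rec(base=2, e=2)
            pow_rec(base=2, e=1)
              pow_rec(base=2, e=0)
              -> return 1
            -> return 2
          -> return 4
        -> return 8
      -> return 16
    -> return 32
  -> return 64
-> return 128

Final answer: 128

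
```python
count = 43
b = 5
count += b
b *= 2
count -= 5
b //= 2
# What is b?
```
Trace:
  count=43
  count=43, b=5
  count=48, b=5
  count=48, b=10
  count=43, b=10
  count=43, b=5

Final answer: 5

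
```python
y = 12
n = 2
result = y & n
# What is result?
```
Trace:
  y=12
  y=12, n=2
  y=12, n=2, result=0

Final answer: 0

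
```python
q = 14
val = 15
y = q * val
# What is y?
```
Trace:
  q=14
  q=14, val=15
  q=14, val=15, y=210

Final answer: 210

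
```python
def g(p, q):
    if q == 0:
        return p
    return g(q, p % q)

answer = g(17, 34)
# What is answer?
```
Call trace:
g(p=17, q=34)
  g(p=34, q=17)
    g(p=17, q=0)
    -> return 17
  -> return 17
-> return 17

Final answer: 17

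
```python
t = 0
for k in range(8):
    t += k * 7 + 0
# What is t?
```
Trace:
  t=0
  t=0, k=0
  t=7, k=1
  t=21, k=2
  t=42, k=3
  t=70, k=4
  t=105, k=5
  t=147, k=6
  t=196, k=7

Final answer: 196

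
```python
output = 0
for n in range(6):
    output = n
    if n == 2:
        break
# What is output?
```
Trace:
  output=0
  output=0, n=0
  output=1, n=1
  output=2, n=2

Final answer: 2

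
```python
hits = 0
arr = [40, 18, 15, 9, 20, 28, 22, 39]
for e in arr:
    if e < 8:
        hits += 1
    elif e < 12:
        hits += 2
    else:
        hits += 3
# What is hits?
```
Trace:
  hits=0
  hits=3, e=40
  hits=6, e=18
  hits=9, e=15
  hits=11, e=9
  hits=14, e=20
  hits=17, e=28
  hits=20, e=22
  hits=23, e=39

Final answer: 23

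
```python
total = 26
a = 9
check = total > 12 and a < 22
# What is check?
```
Trace:
  total=26
  total=26, a=9
  total=26, a=9, check=True

Final answer: True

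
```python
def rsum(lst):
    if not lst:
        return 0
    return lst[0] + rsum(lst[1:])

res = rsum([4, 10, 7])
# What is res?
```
Call trace:
rsum(lst=[4, 10, 7])
  rsum(lst=[10, 7])
    rsum(lst=[7])
      rsum(lst=[])
      -> return 0
    -> return 7
  -> return 17
-> return 21

Final answer: 21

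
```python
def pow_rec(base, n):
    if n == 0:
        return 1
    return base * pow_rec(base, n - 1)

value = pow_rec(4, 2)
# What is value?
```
Call trace:
pow_rec(base=4, n=2)
  pow_rec(base=4, n=1)
    pow_rec(base=4, n=0)
    -> return 1
  -> return 4
-> return 16

Final answer: 16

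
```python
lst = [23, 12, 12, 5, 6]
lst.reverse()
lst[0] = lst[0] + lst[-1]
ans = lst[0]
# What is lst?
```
Trace:
  lst=[23, 12, 12, 5, 6]
  lst=[6, 5, 12, 12, 23]
  lst=[29, 5, 12, 12, 23]
  lst=[29, 5, 12, 12, 23], ans=29

Final answer: [29, 5, 12, 12, 23]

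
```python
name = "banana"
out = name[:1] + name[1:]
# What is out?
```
Trace:
  name='banana'
  name='banana', out='banana'

Final answer: 'banana'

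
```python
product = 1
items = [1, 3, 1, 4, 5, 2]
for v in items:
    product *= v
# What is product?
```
Trace:
  product=1
  product=1, v=1
  product=3, v=3
  product=3, v=1
  product=12, v=4
  product=60, v=5
  product=120, v=2

Final answer: 120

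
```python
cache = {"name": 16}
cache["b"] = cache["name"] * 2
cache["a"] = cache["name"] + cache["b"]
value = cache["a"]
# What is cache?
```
Trace:
  cache={'name': 16}
  cache={'name': 16, 'b': 32}
  cache={'name': 16, 'b': 32, 'a': 48}
  cache={'name': 16, 'b': 32, 'a': 48}, value=48

Final answer: {'name': 16, 'b': 32, 'a': 48}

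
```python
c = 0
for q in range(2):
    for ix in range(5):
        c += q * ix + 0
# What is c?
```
Trace:
  c=0
  c=0, q=0, ix=0
  c=0, q=0, ix=1
  c=0, q=0, ix=2
  c=0, q=0, ix=3
  c=0, q=0, ix=4
  c=0, q=1, ix=0
  c=1, q=1, ix=1
  c=3, q=1, ix=2
  c=6, q=1, ix=3
  c=10, q=1, ix=4

Final answer: 10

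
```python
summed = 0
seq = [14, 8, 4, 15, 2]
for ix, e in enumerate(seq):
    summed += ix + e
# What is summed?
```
Trace:
  summed=0
  summed=14, ix=0, e=14
  summed=23, ix=1, e=8
  summed=29, ix=2, e=4
  summed=47, ix=3, e=15
  summed=53, ix=4, e=2

Final answer: 53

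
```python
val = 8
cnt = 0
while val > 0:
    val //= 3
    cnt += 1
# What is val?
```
Trace:
  val=8
  val=8, cnt=0
  val=2, cnt=1
  val=0, cnt=2

Final answer: 0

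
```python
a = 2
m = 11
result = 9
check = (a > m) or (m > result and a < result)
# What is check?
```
Trace:
  a=2
  a=2, m=11
  a=2, m=11, result=9
  a=2, m=11, result=9, check=True

Final answer: True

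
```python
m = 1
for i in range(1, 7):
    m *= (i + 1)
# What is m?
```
Trace:
  m=1
  m=2, i=1
  m=6, i=2
  m=24, i=3
  m=120, i=4
  m=720, i=5
  m=5040, i=6

Final answer: 5040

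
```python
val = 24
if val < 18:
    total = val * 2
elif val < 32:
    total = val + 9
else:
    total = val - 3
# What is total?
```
Trace:
  val=24
  val=24, total=33

Final answer: 33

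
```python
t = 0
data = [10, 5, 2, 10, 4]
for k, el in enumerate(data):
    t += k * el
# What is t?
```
Trace:
  t=0
  t=0, k=0, el=10
  t=5, k=1, el=5
  t=9, k=2, el=2
  t=39, k=3, el=10
  t=55, k=4, el=4

Final answer: 55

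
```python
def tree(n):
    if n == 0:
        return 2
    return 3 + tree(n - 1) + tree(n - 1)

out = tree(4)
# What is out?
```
Call trace (a repeated sub-call is expanded the first time; later identical calls just restate its return value):
tree(n=4)
  tree(n=3)
    tree(n=2)
      tree(n=1)
        tree(n=0)
        -> return 2
        tree(n=0)
        -> return 2
      -> return 7
      tree(n=1) -> return 7  (same call as traced above)
    -> return 17
    tree(n=2) -> return 17  (same call as traced above)
  -> return 37
  tree(n=3) -> return 37  (same call as traced above)
-> return 77

Final answer: 77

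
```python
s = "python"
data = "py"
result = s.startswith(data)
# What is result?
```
Trace:
  s='python'
  s='python', data='py'
  s='python', data='py', result=True

Final answer: True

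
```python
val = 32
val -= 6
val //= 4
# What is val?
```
Trace:
  val=32
  val=26
  val=6

Final answer: 6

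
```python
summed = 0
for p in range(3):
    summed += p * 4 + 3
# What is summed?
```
Trace:
  summed=0
  summed=3, p=0
  summed=10, p=1
  summed=21, p=2

Final answer: 21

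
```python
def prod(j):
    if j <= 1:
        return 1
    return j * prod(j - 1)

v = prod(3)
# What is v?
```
Call trace:
prod(j=3)
  prod(j=2)
    prod(j=1)
    -> return 1
  -> return 2
-> return 6

Final answer: 6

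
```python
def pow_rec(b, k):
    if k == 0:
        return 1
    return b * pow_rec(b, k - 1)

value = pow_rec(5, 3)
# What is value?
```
Call trace:
pow_rec(b=5, k=3)
  pow_rec(b=5, k=2)
    pow_rec(b=5, k=1)
      pow_rec(b=5, k=0)
      -> return 1
    -> return 5
  -> return 25
-> return 125

Final answer: 125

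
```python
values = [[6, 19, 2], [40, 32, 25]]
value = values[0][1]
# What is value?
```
Trace:
  values=[[6, 19, 2], [40, 32, 25]]
  values=[[6, 19, 2], [40, 32, 25]], value=19

Final answer: 19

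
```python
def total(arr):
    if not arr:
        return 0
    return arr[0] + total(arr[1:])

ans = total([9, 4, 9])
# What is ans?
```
Call trace:
total(arr=[9, 4, 9])
  total(arr=[4, 9])
    total(arr=[9])
      total(arr=[])
      -> return 0
    -> return 9
  -> return 13
-> return 22

Final answer: 22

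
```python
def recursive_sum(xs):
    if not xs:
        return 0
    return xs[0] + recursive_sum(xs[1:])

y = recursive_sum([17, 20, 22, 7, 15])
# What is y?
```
Call trace:
recursive_sum(xs=[17, 20, 22, 7, 15])
  recursive_sum(xs=[20, 22, 7, 15])
    recursive_sum(xs=[22, 7, 15])
      recursive_sum(xs=[7, 15])
        recursive_sum(xs=[15])
          recursive_sum(xs=[])
          -> return 0
        -> return 15
      -> return 22
    -> return 44
  -> return 64
-> return 81

Final answer: 81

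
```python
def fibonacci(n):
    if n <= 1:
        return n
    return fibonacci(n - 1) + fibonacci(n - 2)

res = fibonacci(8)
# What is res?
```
Call trace (a repeated sub-call is expanded the first time; later identical calls just restate its return value):
fibonacci(n=8)
  fibonacci(n=7)
    fibonacci(n=6)
      fibonacci(n=5)
        fibonacci(n=4)
          fibonacci(n=3)
            fibonacci(n=2)
              fibonacci(n=1)
              -> return 1
              fibonacci(n=0)
              -> return 0
            -> return 1
            fibonacci(n=1)
            -> return 1
          -> return 2
          fibonacci(n=2) -> return 1  (same call as traced above)
        -> return 3
        fibonacci(n=3) -> return 2  (same call as traced above)
      -> return 5
      fibonacci(n=4) -> return 3  (same call as traced above)
    -> return 8
    fibonacci(n=5) -> return 5  (same call as traced above)
  -> return 13
  fibonacci(n=6) -> return 8  (same call as traced above)
-> return 21

Final answer: 21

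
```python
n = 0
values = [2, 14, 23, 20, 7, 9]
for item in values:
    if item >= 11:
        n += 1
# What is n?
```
Trace:
  n=0
  n=0, item=2
  n=1, item=14
  n=2, item=23
  n=3, item=20
  n=3, item=7
  n=3, item=9

Final answer: 3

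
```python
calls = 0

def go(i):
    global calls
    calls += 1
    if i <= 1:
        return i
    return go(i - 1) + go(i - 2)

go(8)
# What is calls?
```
Call trace (a repeated sub-call is expanded the first time; later identical calls just restate its return value):
go(i=8)
  go(i=7)
    go(i=6)
      go(i=5)
        go(i=4)
          go(i=3)
            go(i=2)
              go(i=1)
              -> return 1
              go(i=0)
              -> return 0
            -> return 1
            go(i=1)
            -> return 1
          -> return 2
          go(i=2) -> return 1  (same call as traced above)
        -> return 3
        go(i=3) -> return 2  (same call as traced above)
      -> return 5
      go(i=4) -> return 3  (same call as traced above)
    -> return 8
    go(i=5) -> return 5  (same call as traced above)
  -> return 13
  go(i=6) -> return 8  (same call as traced above)
-> return 21

calls is incremented once per call, so count the calls in each subtree. Let C(i) = number of calls made by go(i).
C(0) = C(1) = 1 (base case, no recursion); C(i) = 1 + C(i - 1) + C(i - 2) otherwise.
C(2) = 1 + C(1) + C(0) = 1 + 1 + 1 = 3
C(3) = 1 + C(2) + C(1) = 1 + 3 + 1 = 5
C(4) = 1 + C(3) + C(2) = 1 + 5 + 3 = 9
C(5) = 1 + C(4) + C(3) = 1 + 9 + 5 = 15
C(6) = 1 + C(5) + C(4) = 1 + 15 + 9 = 25
C(7) = 1 + C(6) + C(5) = 1 + 25 + 15 = 41
C(8) = 1 + C(7) + C(6) = 1 + 41 + 25 = 67
calls = C(8) = 67

Final answer: 67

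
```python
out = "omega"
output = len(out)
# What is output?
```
Trace:
  out='omega'
  out='omega', output=5

Final answer: 5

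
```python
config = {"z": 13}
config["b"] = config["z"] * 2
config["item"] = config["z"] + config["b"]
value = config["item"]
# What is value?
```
Trace:
  config={'z': 13}
  config={'z': 13, 'b': 26}
  config={'z': 13, 'b': 26, 'item': 39}
  config={'z': 13, 'b': 26, 'item': 39}, value=39

Final answer: 39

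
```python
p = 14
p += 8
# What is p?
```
Trace:
  p=14
  p=22

Final answer: 22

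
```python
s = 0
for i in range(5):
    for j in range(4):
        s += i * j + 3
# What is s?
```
Trace:
  s=0
  s=3, i=0, j=0
  s=6, i=0, j=1
  s=9, i=0, j=2
  s=12, i=0, j=3
  s=15, i=1, j=0
  s=19, i=1, j=1
  s=24, i=1, j=2
  s=30, i=1, j=3
  s=33, i=2, j=0
  s=38, i=2, j=1
  s=45, i=2, j=2
  s=54, i=2, j=3
  s=57, i=3, j=0
  s=63, i=3, j=1
  s=72, i=3, j=2
  s=84, i=3, j=3
  s=87, i=4, j=0
  s=94, i=4, j=1
  s=105, i=4, j=2
  s=120, i=4, j=3

Final answer: 120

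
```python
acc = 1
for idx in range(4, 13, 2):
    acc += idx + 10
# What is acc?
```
Trace:
  acc=1
  acc=15, idx=4
  acc=31, idx=6
  acc=49, idx=8
  acc=69, idx=10
  acc=91, idx=12

Final answer: 91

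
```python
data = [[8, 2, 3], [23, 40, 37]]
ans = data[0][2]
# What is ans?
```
Trace:
  data=[[8, 2, 3], [23, 40, 37]]
  data=[[8, 2, 3], [23, 40, 37]], ans=3

Final answer: 3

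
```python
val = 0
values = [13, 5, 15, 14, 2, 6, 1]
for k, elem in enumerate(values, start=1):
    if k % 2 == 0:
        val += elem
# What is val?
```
Trace:
  val=0
  val=0, k=1, elem=13
  val=5, k=2, elem=5
  val=5, k=3, elem=15
  val=19, k=4, elem=14
  val=19, k=5, elem=2
  val=25, k=6, elem=6
  val=25, k=7, elem=1

Final answer: 25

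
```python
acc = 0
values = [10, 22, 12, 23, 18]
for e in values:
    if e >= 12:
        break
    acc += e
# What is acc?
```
Trace:
  acc=0
  acc=10, e=10
  acc=10, e=22

Final answer: 10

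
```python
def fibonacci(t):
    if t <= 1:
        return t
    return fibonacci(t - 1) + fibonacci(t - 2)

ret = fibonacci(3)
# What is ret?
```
Call trace:
fibonacci(t=3)
  fibonacci(t=2)
    fibonacci(t=1)
    -> return 1
    fibonacci(t=0)
    -> return 0
  -> return 1
  fibonacci(t=1)
  -> return 1
-> return 2

Final answer: 2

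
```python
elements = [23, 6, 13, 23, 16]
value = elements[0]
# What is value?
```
Trace:
  elements=[23, 6, 13, 23, 16]
  elements=[23, 6, 13, 23, 16], value=23

Final answer: 23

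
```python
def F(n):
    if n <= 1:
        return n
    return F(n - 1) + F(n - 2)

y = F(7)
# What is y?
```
Call trace (a repeated sub-call is expanded the first time; later identical calls just restate its return value):
F(n=7)
  F(n=6)
    F(n=5)
      F(n=4)
        F(n=3)
          F(n=2)
            F(n=1)
            -> return 1
            F(n=0)
            -> return 0
          -> return 1
          F(n=1)
          -> return 1
        -> return 2
        F(n=2) -> return 1  (same call as traced above)
      -> return 3
      F(n=3) -> return 2  (same call as traced above)
    -> return 5
    F(n=4) -> return 3  (same call as traced above)
  -> return 8
  F(n=5) -> return 5  (same call as traced above)
-> return 13

Final answer: 13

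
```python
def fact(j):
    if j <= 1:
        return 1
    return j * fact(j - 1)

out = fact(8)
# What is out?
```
Call trace:
fact(j=8)
  fact(j=7)
    fact(j=6)
      fact(j=5)
        fact(j=4)
          fact(j=3)
            fact(j=2)
              fact(j=1)
              -> return 1
            -> return 2
          -> return 6
        -> return 24
      -> return 120
    -> return 720
  -> return 5040
-> return 40320

Final answer: 40320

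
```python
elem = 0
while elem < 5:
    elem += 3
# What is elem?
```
Trace:
  elem=0
  elem=3
  elem=6

Final answer: 6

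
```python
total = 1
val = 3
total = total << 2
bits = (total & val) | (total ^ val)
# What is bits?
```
Trace:
  total=1
  total=1, val=3
  total=4, val=3
  total=4, val=3, bits=7

Final answer: 7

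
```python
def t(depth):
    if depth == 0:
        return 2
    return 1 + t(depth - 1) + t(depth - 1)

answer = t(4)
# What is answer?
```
Call trace (a repeated sub-call is expanded the first time; later identical calls just restate its return value):
t(depth=4)
  t(depth=3)
    t(depth=2)
      t(depth=1)
        t(depth=0)
        -> return 2
        t(depth=0)
        -> return 2
      -> return 5
      t(depth=1) -> return 5  (same call as traced above)
    -> return 11
    t(depth=2) -> return 11  (same call as traced above)
  -> return 23
  t(depth=3) -> return 23  (same call as traced above)
-> return 47

Final answer: 47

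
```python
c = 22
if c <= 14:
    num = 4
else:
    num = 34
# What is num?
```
Trace:
  c=22
  c=22, num=34

Final answer: 34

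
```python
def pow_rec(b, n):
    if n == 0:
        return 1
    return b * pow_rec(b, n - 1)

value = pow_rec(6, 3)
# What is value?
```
Call trace:
pow_rec(b=6, n=3)
  pow_rec(b=6, n=2)
    pow_rec(b=6, n=1)
      pow_rec(b=6, n=0)
      -> return 1
    -> return 6
  -> return 36
-> return 216

Final answer: 216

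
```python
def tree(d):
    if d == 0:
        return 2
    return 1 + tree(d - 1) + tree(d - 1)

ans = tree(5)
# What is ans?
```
Call trace (a repeated sub-call is expanded the first time; later identical calls just restate its return value):
tree(d=5)
  tree(d=4)
    tree(d=3)
      tree(d=2)
        tree(d=1)
          tree(d=0)
          -> return 2
          tree(d=0)
          -> return 2
        -> return 5
        tree(d=1) -> return 5  (same call as traced above)
      -> return 11
      tree(d=2) -> return 11  (same call as traced above)
    -> return 23
    tree(d=3) -> return 23  (same call as traced above)
  -> return 47
  tree(d=4) -> return 47  (same call as traced above)
-> return 95

Final answer: 95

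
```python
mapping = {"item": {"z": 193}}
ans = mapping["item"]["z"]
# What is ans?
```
Trace:
  mapping={'item': {'z': 193}}
  mapping={'item': {'z': 193}}, ans=193

Final answer: 193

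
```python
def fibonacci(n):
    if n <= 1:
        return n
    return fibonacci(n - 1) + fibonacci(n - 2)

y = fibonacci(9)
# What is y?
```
Call trace (a repeated sub-call is expanded the first time; later identical calls just restate its return value):
fibonacci(n=9)
  fibonacci(n=8)
    fibonacci(n=7)
      fibonacci(n=6)
        fibonacci(n=5)
          fibonacci(n=4)
            fibonacci(n=3)
              fibonacci(n=2)
                fibonacci(n=1)
                -> return 1
                fibonacci(n=0)
                -> return 0
              -> return 1
              fibonacci(n=1)
              -> return 1
            -> return 2
            fibonacci(n=2) -> return 1  (same call as traced above)
          -> return 3
          fibonacci(n=3) -> return 2  (same call as traced above)
        -> return 5
        fibonacci(n=4) -> return 3  (same call as traced above)
      -> return 8
      fibonacci(n=5) -> return 5  (same call as traced above)
    -> return 13
    fibonacci(n=6) -> return 8  (same call as traced above)
  -> return 21
  fibonacci(n=7) -> return 13  (same call as traced above)
-> return 34

Final answer: 34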